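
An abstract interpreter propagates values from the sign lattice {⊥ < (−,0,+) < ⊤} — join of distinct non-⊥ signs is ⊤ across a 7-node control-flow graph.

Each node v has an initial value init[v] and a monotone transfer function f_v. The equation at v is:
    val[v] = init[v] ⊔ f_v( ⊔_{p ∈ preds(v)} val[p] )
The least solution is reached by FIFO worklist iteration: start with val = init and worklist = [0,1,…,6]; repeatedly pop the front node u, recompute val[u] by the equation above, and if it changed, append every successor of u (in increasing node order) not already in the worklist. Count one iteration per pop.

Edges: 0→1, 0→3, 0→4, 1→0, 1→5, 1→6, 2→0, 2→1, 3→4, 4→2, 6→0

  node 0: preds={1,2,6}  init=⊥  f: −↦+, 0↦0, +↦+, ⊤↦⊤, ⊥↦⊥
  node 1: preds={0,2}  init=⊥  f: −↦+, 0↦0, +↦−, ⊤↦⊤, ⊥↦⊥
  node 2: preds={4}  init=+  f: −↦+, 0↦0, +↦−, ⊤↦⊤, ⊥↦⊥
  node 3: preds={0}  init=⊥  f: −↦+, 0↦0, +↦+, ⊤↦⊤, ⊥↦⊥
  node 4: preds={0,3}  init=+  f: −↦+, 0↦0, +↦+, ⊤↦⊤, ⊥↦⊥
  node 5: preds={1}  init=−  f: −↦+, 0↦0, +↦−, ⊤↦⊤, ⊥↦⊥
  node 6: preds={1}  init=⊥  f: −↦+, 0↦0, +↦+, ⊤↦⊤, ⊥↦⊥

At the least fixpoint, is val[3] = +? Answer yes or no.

no

Iteration log — 16 steps:
  step 1. node 0  ⊔preds=+  new=+  old=⊥  +wl: 
  step 2. node 1  ⊔preds=+  new=−  old=⊥  +wl: 0
  step 3. node 2  ⊔preds=+  new=⊤  old=+  +wl: 1
  step 4. node 3  ⊔preds=+  new=+  old=⊥  +wl: 
  step 5. node 4  ⊔preds=+  new=+  stable
  step 6. node 5  ⊔preds=−  new=⊤  old=−  +wl: 
  step 7. node 6  ⊔preds=−  new=+  old=⊥  +wl: 
  step 8. node 0  ⊔preds=⊤  new=⊤  old=+  +wl: 3,4
  step 9. node 1  ⊔preds=⊤  new=⊤  old=−  +wl: 0,5,6
  step 10. node 3  ⊔preds=⊤  new=⊤  old=+  +wl: 
  step 11. node 4  ⊔preds=⊤  new=⊤  old=+  +wl: 2
  step 12. node 0  ⊔preds=⊤  new=⊤  stable
  step 13. node 5  ⊔preds=⊤  new=⊤  stable
  step 14. node 6  ⊔preds=⊤  new=⊤  old=+  +wl: 0
  step 15. node 2  ⊔preds=⊤  new=⊤  stable
  step 16. node 0  ⊔preds=⊤  new=⊤  stable

Least fixpoint reached:
  node 0: ⊤
  node 1: ⊤
  node 2: ⊤
  node 3: ⊤
  node 4: ⊤
  node 5: ⊤
  node 6: ⊤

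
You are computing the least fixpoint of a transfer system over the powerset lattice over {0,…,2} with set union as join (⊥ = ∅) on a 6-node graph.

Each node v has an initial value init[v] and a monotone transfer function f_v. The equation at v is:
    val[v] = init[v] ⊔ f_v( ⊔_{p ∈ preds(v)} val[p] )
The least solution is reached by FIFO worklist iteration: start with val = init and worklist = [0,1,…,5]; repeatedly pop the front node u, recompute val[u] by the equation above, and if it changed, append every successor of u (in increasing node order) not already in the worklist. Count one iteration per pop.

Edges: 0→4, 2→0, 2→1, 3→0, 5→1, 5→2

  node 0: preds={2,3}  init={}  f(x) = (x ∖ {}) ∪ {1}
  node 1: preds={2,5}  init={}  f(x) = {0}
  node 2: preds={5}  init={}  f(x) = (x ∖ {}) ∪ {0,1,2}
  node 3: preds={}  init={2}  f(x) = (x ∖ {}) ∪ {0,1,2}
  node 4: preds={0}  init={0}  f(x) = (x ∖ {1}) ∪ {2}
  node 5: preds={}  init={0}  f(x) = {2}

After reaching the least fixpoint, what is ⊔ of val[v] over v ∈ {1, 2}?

Worklist (10 pops):
  #1 pop 0: in={2} → {1,2} (was {}); enqueue []
  #2 pop 1: in={0} → {0} (was {}); enqueue []
  #3 pop 2: in={0} → {0,1,2} (was {}); enqueue [0,1]
  #4 pop 3: in={} → {0,1,2} (was {2}); enqueue []
  #5 pop 4: in={1,2} → {0,2} (was {0}); enqueue []
  #6 pop 5: in={} → {0,2} (was {0}); enqueue [2]
  #7 pop 0: in={0,1,2} → {0,1,2} (was {1,2}); enqueue [4]
  #8 pop 1: in={0,1,2} → {0} (no change)
  #9 pop 2: in={0,2} → {0,1,2} (no change)
  #10 pop 4: in={0,1,2} → {0,2} (no change)

Fixpoint:
  val[0] = {0,1,2}
  val[1] = {0}
  val[2] = {0,1,2}
  val[3] = {0,1,2}
  val[4] = {0,2}
  val[5] = {0,2}

{0,1,2}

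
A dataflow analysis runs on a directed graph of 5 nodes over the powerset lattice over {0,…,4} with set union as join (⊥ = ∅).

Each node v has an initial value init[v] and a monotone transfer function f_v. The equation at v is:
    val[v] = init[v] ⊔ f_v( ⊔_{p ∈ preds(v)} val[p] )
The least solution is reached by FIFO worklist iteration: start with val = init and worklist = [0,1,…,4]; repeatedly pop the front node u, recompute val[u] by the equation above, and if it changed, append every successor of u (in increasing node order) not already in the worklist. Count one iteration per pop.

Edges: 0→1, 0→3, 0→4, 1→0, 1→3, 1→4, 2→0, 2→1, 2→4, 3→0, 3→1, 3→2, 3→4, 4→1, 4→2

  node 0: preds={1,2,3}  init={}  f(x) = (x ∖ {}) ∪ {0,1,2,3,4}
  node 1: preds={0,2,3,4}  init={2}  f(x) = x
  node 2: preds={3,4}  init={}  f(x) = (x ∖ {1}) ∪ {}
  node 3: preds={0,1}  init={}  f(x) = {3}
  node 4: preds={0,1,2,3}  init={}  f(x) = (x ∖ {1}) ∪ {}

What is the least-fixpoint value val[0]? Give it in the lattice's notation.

Worklist (11 pops):
  #1 pop 0: in={2} → {0,1,2,3,4} (was {}); enqueue []
  #2 pop 1: in={0,1,2,3,4} → {0,1,2,3,4} (was {2}); enqueue [0]
  #3 pop 2: in={} → {} (no change)
  #4 pop 3: in={0,1,2,3,4} → {3} (was {}); enqueue [1,2]
  #5 pop 4: in={0,1,2,3,4} → {0,2,3,4} (was {}); enqueue []
  #6 pop 0: in={0,1,2,3,4} → {0,1,2,3,4} (no change)
  #7 pop 1: in={0,1,2,3,4} → {0,1,2,3,4} (no change)
  #8 pop 2: in={0,2,3,4} → {0,2,3,4} (was {}); enqueue [0,1,4]
  #9 pop 0: in={0,1,2,3,4} → {0,1,2,3,4} (no change)
  #10 pop 1: in={0,1,2,3,4} → {0,1,2,3,4} (no change)
  #11 pop 4: in={0,1,2,3,4} → {0,2,3,4} (no change)

Fixpoint:
  val[0] = {0,1,2,3,4}
  val[1] = {0,1,2,3,4}
  val[2] = {0,2,3,4}
  val[3] = {3}
  val[4] = {0,2,3,4}

{0,1,2,3,4}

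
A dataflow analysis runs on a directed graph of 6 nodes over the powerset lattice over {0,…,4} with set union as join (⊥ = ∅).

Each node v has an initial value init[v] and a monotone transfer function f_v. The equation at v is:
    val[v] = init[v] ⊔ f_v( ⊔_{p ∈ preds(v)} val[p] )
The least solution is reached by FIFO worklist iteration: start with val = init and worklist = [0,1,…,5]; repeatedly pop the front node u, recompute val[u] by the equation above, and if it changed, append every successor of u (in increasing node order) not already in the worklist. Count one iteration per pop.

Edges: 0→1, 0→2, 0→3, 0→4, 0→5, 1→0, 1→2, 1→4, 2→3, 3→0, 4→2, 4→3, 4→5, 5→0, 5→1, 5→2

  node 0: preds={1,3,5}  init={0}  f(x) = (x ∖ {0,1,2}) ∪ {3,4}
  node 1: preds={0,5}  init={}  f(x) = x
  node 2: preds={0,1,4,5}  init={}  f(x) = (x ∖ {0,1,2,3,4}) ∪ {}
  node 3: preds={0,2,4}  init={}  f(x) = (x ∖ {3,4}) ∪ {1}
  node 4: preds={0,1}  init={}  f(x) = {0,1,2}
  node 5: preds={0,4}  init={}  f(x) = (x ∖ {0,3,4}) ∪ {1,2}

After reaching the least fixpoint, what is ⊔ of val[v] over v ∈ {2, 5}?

{1,2}

Trace (13 dequeues):
  [1] u=0 | in {} | out {0,3,4} | prev {0} | push {}
  [2] u=1 | in {0,3,4} | out {0,3,4} | prev {} | push {0}
  [3] u=2 | in {0,3,4} | out {} | ==
  [4] u=3 | in {0,3,4} | out {0,1} | prev {} | push {}
  [5] u=4 | in {0,3,4} | out {0,1,2} | prev {} | push {2,3}
  [6] u=5 | in {0,1,2,3,4} | out {1,2} | prev {} | push {1}
  [7] u=0 | in {0,1,2,3,4} | out {0,3,4} | ==
  [8] u=2 | in {0,1,2,3,4} | out {} | ==
  [9] u=3 | in {0,1,2,3,4} | out {0,1,2} | prev {0,1} | push {0}
  [10] u=1 | in {0,1,2,3,4} | out {0,1,2,3,4} | prev {0,3,4} | push {2,4}
  [11] u=0 | in {0,1,2,3,4} | out {0,3,4} | ==
  [12] u=2 | in {0,1,2,3,4} | out {} | ==
  [13] u=4 | in {0,1,2,3,4} | out {0,1,2} | ==

Converged values:
  [0] {0,3,4}
  [1] {0,1,2,3,4}
  [2] {}
  [3] {0,1,2}
  [4] {0,1,2}
  [5] {1,2}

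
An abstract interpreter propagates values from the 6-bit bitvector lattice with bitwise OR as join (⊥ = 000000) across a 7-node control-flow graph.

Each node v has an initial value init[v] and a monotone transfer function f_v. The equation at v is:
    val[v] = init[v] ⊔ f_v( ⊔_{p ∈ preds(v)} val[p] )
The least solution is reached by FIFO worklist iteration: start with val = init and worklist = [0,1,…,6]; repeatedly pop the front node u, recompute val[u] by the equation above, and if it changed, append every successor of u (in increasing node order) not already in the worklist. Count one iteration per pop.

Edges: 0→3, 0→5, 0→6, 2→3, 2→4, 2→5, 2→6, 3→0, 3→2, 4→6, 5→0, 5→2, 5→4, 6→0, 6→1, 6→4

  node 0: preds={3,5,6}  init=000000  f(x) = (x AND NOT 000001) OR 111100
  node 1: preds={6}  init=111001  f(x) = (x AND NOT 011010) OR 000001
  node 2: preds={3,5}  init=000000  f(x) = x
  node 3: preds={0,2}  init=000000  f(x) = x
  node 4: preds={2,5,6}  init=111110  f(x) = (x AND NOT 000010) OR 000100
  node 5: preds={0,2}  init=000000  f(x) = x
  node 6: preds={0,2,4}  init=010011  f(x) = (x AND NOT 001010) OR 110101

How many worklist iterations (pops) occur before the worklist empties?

14

Iteration log — 14 steps:
  step 1. node 0  ⊔preds=010011  new=111110  old=000000  +wl: 
  step 2. node 1  ⊔preds=010011  new=111001  stable
  step 3. node 2  ⊔preds=000000  new=000000  stable
  step 4. node 3  ⊔preds=111110  new=111110  old=000000  +wl: 0,2
  step 5. node 4  ⊔preds=010011  new=111111  old=111110  +wl: 
  step 6. node 5  ⊔preds=111110  new=111110  old=000000  +wl: 4
  step 7. node 6  ⊔preds=111111  new=110111  old=010011  +wl: 1
  step 8. node 0  ⊔preds=111111  new=111110  stable
  step 9. node 2  ⊔preds=111110  new=111110  old=000000  +wl: 3,5,6
  step 10. node 4  ⊔preds=111111  new=111111  stable
  step 11. node 1  ⊔preds=110111  new=111101  old=111001  +wl: 
  step 12. node 3  ⊔preds=111110  new=111110  stable
  step 13. node 5  ⊔preds=111110  new=111110  stable
  step 14. node 6  ⊔preds=111111  new=110111  stable

Least fixpoint reached:
  node 0: 111110
  node 1: 111101
  node 2: 111110
  node 3: 111110
  node 4: 111111
  node 5: 111110
  node 6: 110111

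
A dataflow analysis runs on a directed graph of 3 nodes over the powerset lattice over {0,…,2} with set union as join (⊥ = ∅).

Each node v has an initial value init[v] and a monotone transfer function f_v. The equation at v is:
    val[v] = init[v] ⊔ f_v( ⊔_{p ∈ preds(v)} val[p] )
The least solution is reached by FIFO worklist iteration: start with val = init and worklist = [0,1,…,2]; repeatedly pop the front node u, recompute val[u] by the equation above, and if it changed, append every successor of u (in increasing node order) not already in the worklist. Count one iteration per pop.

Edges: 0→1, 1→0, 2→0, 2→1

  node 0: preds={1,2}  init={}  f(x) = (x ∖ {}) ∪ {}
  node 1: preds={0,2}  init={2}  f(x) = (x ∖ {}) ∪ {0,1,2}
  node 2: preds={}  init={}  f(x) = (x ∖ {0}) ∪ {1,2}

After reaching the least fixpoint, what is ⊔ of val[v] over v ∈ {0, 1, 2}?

Trace (5 dequeues):
  [1] u=0 | in {2} | out {2} | prev {} | push {}
  [2] u=1 | in {2} | out {0,1,2} | prev {2} | push {0}
  [3] u=2 | in {} | out {1,2} | prev {} | push {1}
  [4] u=0 | in {0,1,2} | out {0,1,2} | prev {2} | push {}
  [5] u=1 | in {0,1,2} | out {0,1,2} | ==

Converged values:
  [0] {0,1,2}
  [1] {0,1,2}
  [2] {1,2}

{0,1,2}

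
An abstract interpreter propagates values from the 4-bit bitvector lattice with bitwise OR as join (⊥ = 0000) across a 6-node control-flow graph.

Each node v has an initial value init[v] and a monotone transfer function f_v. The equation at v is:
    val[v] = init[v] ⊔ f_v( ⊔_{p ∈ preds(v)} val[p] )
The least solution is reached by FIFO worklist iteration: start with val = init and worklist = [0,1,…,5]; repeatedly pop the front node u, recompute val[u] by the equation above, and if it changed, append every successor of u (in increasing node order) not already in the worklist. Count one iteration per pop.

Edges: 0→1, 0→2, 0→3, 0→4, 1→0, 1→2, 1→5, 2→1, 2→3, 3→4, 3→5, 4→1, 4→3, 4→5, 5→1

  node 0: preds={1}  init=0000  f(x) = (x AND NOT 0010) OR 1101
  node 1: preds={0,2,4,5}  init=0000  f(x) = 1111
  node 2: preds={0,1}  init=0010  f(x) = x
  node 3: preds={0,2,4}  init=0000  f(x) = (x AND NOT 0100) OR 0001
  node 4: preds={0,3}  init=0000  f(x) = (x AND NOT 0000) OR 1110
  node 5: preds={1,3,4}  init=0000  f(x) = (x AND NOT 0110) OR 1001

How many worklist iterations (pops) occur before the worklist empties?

Iteration log — 9 steps:
  step 1. node 0  ⊔preds=0000  new=1101  old=0000  +wl: 
  step 2. node 1  ⊔preds=1111  new=1111  old=0000  +wl: 0
  step 3. node 2  ⊔preds=1111  new=1111  old=0010  +wl: 1
  step 4. node 3  ⊔preds=1111  new=1011  old=0000  +wl: 
  step 5. node 4  ⊔preds=1111  new=1111  old=0000  +wl: 3
  step 6. node 5  ⊔preds=1111  new=1001  old=0000  +wl: 
  step 7. node 0  ⊔preds=1111  new=1101  stable
  step 8. node 1  ⊔preds=1111  new=1111  stable
  step 9. node 3  ⊔preds=1111  new=1011  stable

Least fixpoint reached:
  node 0: 1101
  node 1: 1111
  node 2: 1111
  node 3: 1011
  node 4: 1111
  node 5: 1001

9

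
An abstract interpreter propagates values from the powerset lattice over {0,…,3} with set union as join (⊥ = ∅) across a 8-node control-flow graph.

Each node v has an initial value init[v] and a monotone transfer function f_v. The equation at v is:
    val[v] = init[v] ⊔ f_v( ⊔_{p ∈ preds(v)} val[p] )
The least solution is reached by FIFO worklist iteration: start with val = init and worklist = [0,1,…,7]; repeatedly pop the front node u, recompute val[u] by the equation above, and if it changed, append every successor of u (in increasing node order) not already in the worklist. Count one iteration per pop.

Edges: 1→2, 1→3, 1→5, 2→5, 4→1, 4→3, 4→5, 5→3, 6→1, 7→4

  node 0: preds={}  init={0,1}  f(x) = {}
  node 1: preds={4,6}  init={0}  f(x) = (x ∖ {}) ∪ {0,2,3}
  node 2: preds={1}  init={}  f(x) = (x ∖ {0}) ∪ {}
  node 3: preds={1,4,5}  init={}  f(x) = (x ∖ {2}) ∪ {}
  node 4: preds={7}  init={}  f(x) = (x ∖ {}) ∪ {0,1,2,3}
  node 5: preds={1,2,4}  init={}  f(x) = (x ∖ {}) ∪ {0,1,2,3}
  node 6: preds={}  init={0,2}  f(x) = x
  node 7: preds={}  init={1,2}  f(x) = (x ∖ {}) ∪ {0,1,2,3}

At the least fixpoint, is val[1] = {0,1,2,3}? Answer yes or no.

Iteration log — 13 steps:
  step 1. node 0  ⊔preds={}  new={0,1}  stable
  step 2. node 1  ⊔preds={0,2}  new={0,2,3}  old={0}  +wl: 
  step 3. node 2  ⊔preds={0,2,3}  new={2,3}  old={}  +wl: 
  step 4. node 3  ⊔preds={0,2,3}  new={0,3}  old={}  +wl: 
  step 5. node 4  ⊔preds={1,2}  new={0,1,2,3}  old={}  +wl: 1,3
  step 6. node 5  ⊔preds={0,1,2,3}  new={0,1,2,3}  old={}  +wl: 
  step 7. node 6  ⊔preds={}  new={0,2}  stable
  step 8. node 7  ⊔preds={}  new={0,1,2,3}  old={1,2}  +wl: 4
  step 9. node 1  ⊔preds={0,1,2,3}  new={0,1,2,3}  old={0,2,3}  +wl: 2,5
  step 10. node 3  ⊔preds={0,1,2,3}  new={0,1,3}  old={0,3}  +wl: 
  step 11. node 4  ⊔preds={0,1,2,3}  new={0,1,2,3}  stable
  step 12. node 2  ⊔preds={0,1,2,3}  new={1,2,3}  old={2,3}  +wl: 
  step 13. node 5  ⊔preds={0,1,2,3}  new={0,1,2,3}  stable

Least fixpoint reached:
  node 0: {0,1}
  node 1: {0,1,2,3}
  node 2: {1,2,3}
  node 3: {0,1,3}
  node 4: {0,1,2,3}
  node 5: {0,1,2,3}
  node 6: {0,2}
  node 7: {0,1,2,3}

yes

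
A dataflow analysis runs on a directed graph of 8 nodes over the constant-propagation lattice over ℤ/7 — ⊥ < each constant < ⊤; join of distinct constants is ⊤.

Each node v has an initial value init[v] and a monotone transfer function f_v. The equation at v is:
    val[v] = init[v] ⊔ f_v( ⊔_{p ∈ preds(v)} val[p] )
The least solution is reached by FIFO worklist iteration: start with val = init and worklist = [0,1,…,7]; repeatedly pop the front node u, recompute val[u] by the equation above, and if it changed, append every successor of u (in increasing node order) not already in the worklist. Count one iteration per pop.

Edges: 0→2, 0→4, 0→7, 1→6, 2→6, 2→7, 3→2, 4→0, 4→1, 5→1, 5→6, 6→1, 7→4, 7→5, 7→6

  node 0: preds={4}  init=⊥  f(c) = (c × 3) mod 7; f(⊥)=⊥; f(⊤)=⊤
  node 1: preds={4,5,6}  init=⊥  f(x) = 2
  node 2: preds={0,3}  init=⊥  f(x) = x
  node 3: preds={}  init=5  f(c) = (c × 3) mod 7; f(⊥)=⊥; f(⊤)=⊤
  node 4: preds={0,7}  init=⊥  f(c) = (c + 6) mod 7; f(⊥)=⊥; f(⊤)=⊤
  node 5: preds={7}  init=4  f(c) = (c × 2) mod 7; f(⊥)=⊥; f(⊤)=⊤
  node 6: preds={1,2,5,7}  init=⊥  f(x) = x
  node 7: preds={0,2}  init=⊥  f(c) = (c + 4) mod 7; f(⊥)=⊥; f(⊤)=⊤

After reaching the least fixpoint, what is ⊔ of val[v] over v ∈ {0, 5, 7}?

Iteration log — 26 steps:
  step 1. node 0  ⊔preds=⊥  new=⊥  stable
  step 2. node 1  ⊔preds=4  new=2  old=⊥  +wl: 
  step 3. node 2  ⊔preds=5  new=5  old=⊥  +wl: 
  step 4. node 3  ⊔preds=⊥  new=5  stable
  step 5. node 4  ⊔preds=⊥  new=⊥  stable
  step 6. node 5  ⊔preds=⊥  new=4  stable
  step 7. node 6  ⊔preds=⊤  new=⊤  old=⊥  +wl: 1
  step 8. node 7  ⊔preds=5  new=2  old=⊥  +wl: 4,5,6
  step 9. node 1  ⊔preds=⊤  new=2  stable
  step 10. node 4  ⊔preds=2  new=1  old=⊥  +wl: 0,1
  step 11. node 5  ⊔preds=2  new=4  stable
  step 12. node 6  ⊔preds=⊤  new=⊤  stable
  step 13. node 0  ⊔preds=1  new=3  old=⊥  +wl: 2,4,7
  step 14. node 1  ⊔preds=⊤  new=2  stable
  step 15. node 2  ⊔preds=⊤  new=⊤  old=5  +wl: 6
  step 16. node 4  ⊔preds=⊤  new=⊤  old=1  +wl: 0,1
  step 17. node 7  ⊔preds=⊤  new=⊤  old=2  +wl: 4,5
  step 18. node 6  ⊔preds=⊤  new=⊤  stable
  step 19. node 0  ⊔preds=⊤  new=⊤  old=3  +wl: 2,7
  step 20. node 1  ⊔preds=⊤  new=2  stable
  step 21. node 4  ⊔preds=⊤  new=⊤  stable
  step 22. node 5  ⊔preds=⊤  new=⊤  old=4  +wl: 1,6
  step 23. node 2  ⊔preds=⊤  new=⊤  stable
  step 24. node 7  ⊔preds=⊤  new=⊤  stable
  step 25. node 1  ⊔preds=⊤  new=2  stable
  step 26. node 6  ⊔preds=⊤  new=⊤  stable

Least fixpoint reached:
  node 0: ⊤
  node 1: 2
  node 2: ⊤
  node 3: 5
  node 4: ⊤
  node 5: ⊤
  node 6: ⊤
  node 7: ⊤

⊤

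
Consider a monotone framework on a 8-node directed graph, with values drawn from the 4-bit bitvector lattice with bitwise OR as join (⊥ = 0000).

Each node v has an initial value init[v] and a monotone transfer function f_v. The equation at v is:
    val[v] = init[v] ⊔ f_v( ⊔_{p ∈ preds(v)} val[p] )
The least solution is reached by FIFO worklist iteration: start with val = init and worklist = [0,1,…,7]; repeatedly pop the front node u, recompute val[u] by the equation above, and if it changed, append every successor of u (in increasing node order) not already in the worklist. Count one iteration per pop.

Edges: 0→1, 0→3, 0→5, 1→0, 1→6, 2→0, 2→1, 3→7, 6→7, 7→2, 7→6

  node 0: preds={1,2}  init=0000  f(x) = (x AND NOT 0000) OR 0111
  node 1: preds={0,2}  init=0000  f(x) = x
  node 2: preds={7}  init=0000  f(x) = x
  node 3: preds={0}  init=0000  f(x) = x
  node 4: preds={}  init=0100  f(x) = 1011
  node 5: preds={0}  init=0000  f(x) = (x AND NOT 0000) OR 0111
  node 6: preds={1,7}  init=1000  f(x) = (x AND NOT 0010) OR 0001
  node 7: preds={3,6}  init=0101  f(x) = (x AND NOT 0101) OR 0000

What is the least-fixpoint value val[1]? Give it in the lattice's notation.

1111

Trace (19 dequeues):
  [1] u=0 | in 0000 | out 0111 | prev 0000 | push {}
  [2] u=1 | in 0111 | out 0111 | prev 0000 | push {0}
  [3] u=2 | in 0101 | out 0101 | prev 0000 | push {1}
  [4] u=3 | in 0111 | out 0111 | prev 0000 | push {}
  [5] u=4 | in 0000 | out 1111 | prev 0100 | push {}
  [6] u=5 | in 0111 | out 0111 | prev 0000 | push {}
  [7] u=6 | in 0111 | out 1101 | prev 1000 | push {}
  [8] u=7 | in 1111 | out 1111 | prev 0101 | push {2,6}
  [9] u=0 | in 0111 | out 0111 | ==
  [10] u=1 | in 0111 | out 0111 | ==
  [11] u=2 | in 1111 | out 1111 | prev 0101 | push {0,1}
  [12] u=6 | in 1111 | out 1101 | ==
  [13] u=0 | in 1111 | out 1111 | prev 0111 | push {3,5}
  [14] u=1 | in 1111 | out 1111 | prev 0111 | push {0,6}
  [15] u=3 | in 1111 | out 1111 | prev 0111 | push {7}
  [16] u=5 | in 1111 | out 1111 | prev 0111 | push {}
  [17] u=0 | in 1111 | out 1111 | ==
  [18] u=6 | in 1111 | out 1101 | ==
  [19] u=7 | in 1111 | out 1111 | ==

Converged values:
  [0] 1111
  [1] 1111
  [2] 1111
  [3] 1111
  [4] 1111
  [5] 1111
  [6] 1101
  [7] 1111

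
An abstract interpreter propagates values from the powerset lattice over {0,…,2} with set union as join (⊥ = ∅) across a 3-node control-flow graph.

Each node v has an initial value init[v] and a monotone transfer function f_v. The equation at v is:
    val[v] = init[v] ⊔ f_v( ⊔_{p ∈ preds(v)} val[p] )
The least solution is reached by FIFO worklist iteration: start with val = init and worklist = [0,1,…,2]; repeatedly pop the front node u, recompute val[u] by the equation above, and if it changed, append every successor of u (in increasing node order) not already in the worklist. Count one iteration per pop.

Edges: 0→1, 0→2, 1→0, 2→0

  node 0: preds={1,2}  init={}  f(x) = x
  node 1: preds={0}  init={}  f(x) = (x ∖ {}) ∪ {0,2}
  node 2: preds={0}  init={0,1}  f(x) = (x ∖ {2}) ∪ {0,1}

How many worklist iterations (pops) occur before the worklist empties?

6

Iteration log — 6 steps:
  step 1. node 0  ⊔preds={0,1}  new={0,1}  old={}  +wl: 
  step 2. node 1  ⊔preds={0,1}  new={0,1,2}  old={}  +wl: 0
  step 3. node 2  ⊔preds={0,1}  new={0,1}  stable
  step 4. node 0  ⊔preds={0,1,2}  new={0,1,2}  old={0,1}  +wl: 1,2
  step 5. node 1  ⊔preds={0,1,2}  new={0,1,2}  stable
  step 6. node 2  ⊔preds={0,1,2}  new={0,1}  stable

Least fixpoint reached:
  node 0: {0,1,2}
  node 1: {0,1,2}
  node 2: {0,1}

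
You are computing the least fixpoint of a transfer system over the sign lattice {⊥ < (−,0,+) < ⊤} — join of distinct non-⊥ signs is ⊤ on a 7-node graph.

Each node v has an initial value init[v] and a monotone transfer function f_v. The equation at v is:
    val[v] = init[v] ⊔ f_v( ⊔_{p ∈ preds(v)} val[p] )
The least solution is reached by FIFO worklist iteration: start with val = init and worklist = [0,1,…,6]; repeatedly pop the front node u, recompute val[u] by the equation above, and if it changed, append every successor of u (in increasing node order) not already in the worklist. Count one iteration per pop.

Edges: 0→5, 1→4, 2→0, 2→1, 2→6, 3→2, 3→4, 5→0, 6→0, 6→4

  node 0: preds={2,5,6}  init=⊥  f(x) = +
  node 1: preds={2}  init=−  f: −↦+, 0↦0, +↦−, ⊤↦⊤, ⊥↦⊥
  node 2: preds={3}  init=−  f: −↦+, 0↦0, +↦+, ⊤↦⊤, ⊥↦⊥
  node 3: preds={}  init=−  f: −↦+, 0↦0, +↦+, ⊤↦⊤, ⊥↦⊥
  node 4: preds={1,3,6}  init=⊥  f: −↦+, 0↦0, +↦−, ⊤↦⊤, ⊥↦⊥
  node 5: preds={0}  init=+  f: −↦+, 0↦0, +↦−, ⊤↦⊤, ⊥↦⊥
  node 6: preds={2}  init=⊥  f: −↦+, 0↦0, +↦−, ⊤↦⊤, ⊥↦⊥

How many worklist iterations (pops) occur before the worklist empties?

Worklist (10 pops):
  #1 pop 0: in=⊤ → + (was ⊥); enqueue []
  #2 pop 1: in=− → ⊤ (was −); enqueue []
  #3 pop 2: in=− → ⊤ (was −); enqueue [0,1]
  #4 pop 3: in=⊥ → − (no change)
  #5 pop 4: in=⊤ → ⊤ (was ⊥); enqueue []
  #6 pop 5: in=+ → ⊤ (was +); enqueue []
  #7 pop 6: in=⊤ → ⊤ (was ⊥); enqueue [4]
  #8 pop 0: in=⊤ → + (no change)
  #9 pop 1: in=⊤ → ⊤ (no change)
  #10 pop 4: in=⊤ → ⊤ (no change)

Fixpoint:
  val[0] = +
  val[1] = ⊤
  val[2] = ⊤
  val[3] = −
  val[4] = ⊤
  val[5] = ⊤
  val[6] = ⊤

10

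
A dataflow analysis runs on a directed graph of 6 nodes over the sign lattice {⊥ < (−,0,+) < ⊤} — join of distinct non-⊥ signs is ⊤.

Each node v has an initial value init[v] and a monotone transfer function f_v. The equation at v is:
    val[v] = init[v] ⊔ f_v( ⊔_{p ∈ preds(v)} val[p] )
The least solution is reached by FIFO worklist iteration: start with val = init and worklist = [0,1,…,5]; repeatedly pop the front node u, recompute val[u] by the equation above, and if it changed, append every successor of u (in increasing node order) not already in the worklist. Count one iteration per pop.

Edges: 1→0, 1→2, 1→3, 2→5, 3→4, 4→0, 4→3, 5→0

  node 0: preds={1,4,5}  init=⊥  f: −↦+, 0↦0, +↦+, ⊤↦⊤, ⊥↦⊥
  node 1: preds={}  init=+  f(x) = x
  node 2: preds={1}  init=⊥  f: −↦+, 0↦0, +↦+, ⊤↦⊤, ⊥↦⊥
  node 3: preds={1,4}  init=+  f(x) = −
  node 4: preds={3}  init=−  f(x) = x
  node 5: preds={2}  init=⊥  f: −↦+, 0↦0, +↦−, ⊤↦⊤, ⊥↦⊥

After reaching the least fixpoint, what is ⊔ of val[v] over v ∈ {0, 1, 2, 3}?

⊤

Iteration log — 8 steps:
  step 1. node 0  ⊔preds=⊤  new=⊤  old=⊥  +wl: 
  step 2. node 1  ⊔preds=⊥  new=+  stable
  step 3. node 2  ⊔preds=+  new=+  old=⊥  +wl: 
  step 4. node 3  ⊔preds=⊤  new=⊤  old=+  +wl: 
  step 5. node 4  ⊔preds=⊤  new=⊤  old=−  +wl: 0,3
  step 6. node 5  ⊔preds=+  new=−  old=⊥  +wl: 
  step 7. node 0  ⊔preds=⊤  new=⊤  stable
  step 8. node 3  ⊔preds=⊤  new=⊤  stable

Least fixpoint reached:
  node 0: ⊤
  node 1: +
  node 2: +
  node 3: ⊤
  node 4: ⊤
  node 5: −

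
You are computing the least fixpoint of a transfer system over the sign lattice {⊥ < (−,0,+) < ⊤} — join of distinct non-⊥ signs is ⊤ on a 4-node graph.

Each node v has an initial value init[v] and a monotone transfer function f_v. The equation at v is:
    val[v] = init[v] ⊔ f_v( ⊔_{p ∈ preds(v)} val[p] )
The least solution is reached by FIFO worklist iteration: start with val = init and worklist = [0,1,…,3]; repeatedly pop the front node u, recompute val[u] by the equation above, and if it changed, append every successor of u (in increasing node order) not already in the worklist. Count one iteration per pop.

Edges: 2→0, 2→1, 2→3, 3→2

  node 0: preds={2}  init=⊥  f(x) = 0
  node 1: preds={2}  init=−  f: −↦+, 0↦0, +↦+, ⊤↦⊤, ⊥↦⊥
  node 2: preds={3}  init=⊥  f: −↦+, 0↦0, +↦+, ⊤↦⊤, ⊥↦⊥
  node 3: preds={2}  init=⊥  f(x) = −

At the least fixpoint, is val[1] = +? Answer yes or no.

Trace (8 dequeues):
  [1] u=0 | in ⊥ | out 0 | prev ⊥ | push {}
  [2] u=1 | in ⊥ | out − | ==
  [3] u=2 | in ⊥ | out ⊥ | ==
  [4] u=3 | in ⊥ | out − | prev ⊥ | push {2}
  [5] u=2 | in − | out + | prev ⊥ | push {0,1,3}
  [6] u=0 | in + | out 0 | ==
  [7] u=1 | in + | out ⊤ | prev − | push {}
  [8] u=3 | in + | out − | ==

Converged values:
  [0] 0
  [1] ⊤
  [2] +
  [3] −

no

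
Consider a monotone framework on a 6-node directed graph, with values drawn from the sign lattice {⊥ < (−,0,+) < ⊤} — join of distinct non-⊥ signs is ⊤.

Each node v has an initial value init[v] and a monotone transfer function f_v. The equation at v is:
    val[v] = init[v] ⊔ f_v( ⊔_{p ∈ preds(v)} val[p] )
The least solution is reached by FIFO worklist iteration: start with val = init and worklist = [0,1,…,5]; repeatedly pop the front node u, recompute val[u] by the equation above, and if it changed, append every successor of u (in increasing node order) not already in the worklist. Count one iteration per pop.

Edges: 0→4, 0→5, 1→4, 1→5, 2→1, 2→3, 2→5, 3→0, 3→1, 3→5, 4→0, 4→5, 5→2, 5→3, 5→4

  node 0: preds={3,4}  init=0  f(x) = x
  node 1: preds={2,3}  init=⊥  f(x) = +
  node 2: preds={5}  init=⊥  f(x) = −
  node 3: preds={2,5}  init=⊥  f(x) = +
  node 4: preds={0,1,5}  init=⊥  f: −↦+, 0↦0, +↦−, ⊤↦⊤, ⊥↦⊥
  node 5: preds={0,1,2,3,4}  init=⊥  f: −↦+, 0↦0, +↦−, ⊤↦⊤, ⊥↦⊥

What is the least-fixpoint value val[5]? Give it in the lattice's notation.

Iteration log — 12 steps:
  step 1. node 0  ⊔preds=⊥  new=0  stable
  step 2. node 1  ⊔preds=⊥  new=+  old=⊥  +wl: 
  step 3. node 2  ⊔preds=⊥  new=−  old=⊥  +wl: 1
  step 4. node 3  ⊔preds=−  new=+  old=⊥  +wl: 0
  step 5. node 4  ⊔preds=⊤  new=⊤  old=⊥  +wl: 
  step 6. node 5  ⊔preds=⊤  new=⊤  old=⊥  +wl: 2,3,4
  step 7. node 1  ⊔preds=⊤  new=+  stable
  step 8. node 0  ⊔preds=⊤  new=⊤  old=0  +wl: 5
  step 9. node 2  ⊔preds=⊤  new=−  stable
  step 10. node 3  ⊔preds=⊤  new=+  stable
  step 11. node 4  ⊔preds=⊤  new=⊤  stable
  step 12. node 5  ⊔preds=⊤  new=⊤  stable

Least fixpoint reached:
  node 0: ⊤
  node 1: +
  node 2: −
  node 3: +
  node 4: ⊤
  node 5: ⊤

⊤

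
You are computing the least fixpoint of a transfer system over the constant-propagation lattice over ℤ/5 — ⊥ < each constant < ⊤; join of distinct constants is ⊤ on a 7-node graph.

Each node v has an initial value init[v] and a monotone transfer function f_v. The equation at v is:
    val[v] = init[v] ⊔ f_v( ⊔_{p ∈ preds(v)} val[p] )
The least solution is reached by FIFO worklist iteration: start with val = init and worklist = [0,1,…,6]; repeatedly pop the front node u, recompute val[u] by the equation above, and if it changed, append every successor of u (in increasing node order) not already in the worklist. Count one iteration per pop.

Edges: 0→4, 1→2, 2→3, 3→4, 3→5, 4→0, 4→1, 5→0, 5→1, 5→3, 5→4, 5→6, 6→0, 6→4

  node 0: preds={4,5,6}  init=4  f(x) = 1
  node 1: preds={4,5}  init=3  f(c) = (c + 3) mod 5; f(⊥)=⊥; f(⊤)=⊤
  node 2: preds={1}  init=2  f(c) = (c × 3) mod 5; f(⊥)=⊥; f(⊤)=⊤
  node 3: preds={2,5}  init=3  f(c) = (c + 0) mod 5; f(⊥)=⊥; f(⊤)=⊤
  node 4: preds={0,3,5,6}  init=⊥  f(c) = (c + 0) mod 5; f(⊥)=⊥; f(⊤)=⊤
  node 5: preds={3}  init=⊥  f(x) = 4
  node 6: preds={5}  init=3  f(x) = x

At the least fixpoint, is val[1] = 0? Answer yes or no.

Trace (12 dequeues):
  [1] u=0 | in 3 | out ⊤ | prev 4 | push {}
  [2] u=1 | in ⊥ | out 3 | ==
  [3] u=2 | in 3 | out ⊤ | prev 2 | push {}
  [4] u=3 | in ⊤ | out ⊤ | prev 3 | push {}
  [5] u=4 | in ⊤ | out ⊤ | prev ⊥ | push {0,1}
  [6] u=5 | in ⊤ | out 4 | prev ⊥ | push {3,4}
  [7] u=6 | in 4 | out ⊤ | prev 3 | push {}
  [8] u=0 | in ⊤ | out ⊤ | ==
  [9] u=1 | in ⊤ | out ⊤ | prev 3 | push {2}
  [10] u=3 | in ⊤ | out ⊤ | ==
  [11] u=4 | in ⊤ | out ⊤ | ==
  [12] u=2 | in ⊤ | out ⊤ | ==

Converged values:
  [0] ⊤
  [1] ⊤
  [2] ⊤
  [3] ⊤
  [4] ⊤
  [5] 4
  [6] ⊤

no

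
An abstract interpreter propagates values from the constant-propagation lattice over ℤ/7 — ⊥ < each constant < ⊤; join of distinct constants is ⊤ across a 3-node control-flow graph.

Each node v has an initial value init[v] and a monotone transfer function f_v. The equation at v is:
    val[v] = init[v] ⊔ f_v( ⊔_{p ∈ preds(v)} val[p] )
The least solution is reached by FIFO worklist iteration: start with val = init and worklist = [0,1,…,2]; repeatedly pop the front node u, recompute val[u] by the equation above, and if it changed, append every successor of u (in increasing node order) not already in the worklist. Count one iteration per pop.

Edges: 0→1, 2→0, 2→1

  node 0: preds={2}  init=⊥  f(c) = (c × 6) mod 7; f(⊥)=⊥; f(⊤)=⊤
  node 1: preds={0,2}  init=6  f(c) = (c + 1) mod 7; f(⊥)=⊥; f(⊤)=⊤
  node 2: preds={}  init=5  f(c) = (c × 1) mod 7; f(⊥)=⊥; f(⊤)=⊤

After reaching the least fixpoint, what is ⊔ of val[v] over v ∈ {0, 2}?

Trace (3 dequeues):
  [1] u=0 | in 5 | out 2 | prev ⊥ | push {}
  [2] u=1 | in ⊤ | out ⊤ | prev 6 | push {}
  [3] u=2 | in ⊥ | out 5 | ==

Converged values:
  [0] 2
  [1] ⊤
  [2] 5

⊤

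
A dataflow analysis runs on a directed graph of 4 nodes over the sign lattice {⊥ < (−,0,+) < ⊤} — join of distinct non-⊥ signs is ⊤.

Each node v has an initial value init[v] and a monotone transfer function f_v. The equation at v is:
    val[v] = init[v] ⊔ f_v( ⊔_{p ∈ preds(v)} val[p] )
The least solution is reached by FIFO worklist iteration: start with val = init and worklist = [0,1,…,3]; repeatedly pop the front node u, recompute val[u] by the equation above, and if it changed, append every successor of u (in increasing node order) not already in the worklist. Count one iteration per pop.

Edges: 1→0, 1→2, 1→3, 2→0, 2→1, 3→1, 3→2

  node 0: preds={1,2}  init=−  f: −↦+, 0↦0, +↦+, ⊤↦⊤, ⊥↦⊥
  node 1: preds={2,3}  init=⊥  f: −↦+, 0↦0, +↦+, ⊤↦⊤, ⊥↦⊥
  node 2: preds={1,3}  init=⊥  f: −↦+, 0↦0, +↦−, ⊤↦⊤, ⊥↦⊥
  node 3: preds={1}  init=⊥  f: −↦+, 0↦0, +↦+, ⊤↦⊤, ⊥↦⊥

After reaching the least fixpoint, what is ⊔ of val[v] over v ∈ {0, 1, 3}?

−

Trace (4 dequeues):
  [1] u=0 | in ⊥ | out − | ==
  [2] u=1 | in ⊥ | out ⊥ | ==
  [3] u=2 | in ⊥ | out ⊥ | ==
  [4] u=3 | in ⊥ | out ⊥ | ==

Converged values:
  [0] −
  [1] ⊥
  [2] ⊥
  [3] ⊥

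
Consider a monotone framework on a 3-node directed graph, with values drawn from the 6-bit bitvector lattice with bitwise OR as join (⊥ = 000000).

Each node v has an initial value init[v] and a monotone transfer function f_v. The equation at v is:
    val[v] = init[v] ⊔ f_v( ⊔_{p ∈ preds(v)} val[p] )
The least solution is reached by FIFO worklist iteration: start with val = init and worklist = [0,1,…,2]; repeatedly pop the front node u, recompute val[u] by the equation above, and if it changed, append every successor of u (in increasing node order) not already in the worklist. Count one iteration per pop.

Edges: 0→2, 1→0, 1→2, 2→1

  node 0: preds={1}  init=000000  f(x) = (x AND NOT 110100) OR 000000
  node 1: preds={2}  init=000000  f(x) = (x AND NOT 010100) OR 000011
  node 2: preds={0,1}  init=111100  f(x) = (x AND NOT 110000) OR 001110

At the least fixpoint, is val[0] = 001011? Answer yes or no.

yes

Trace (6 dequeues):
  [1] u=0 | in 000000 | out 000000 | ==
  [2] u=1 | in 111100 | out 101011 | prev 000000 | push {0}
  [3] u=2 | in 101011 | out 111111 | prev 111100 | push {1}
  [4] u=0 | in 101011 | out 001011 | prev 000000 | push {2}
  [5] u=1 | in 111111 | out 101011 | ==
  [6] u=2 | in 101011 | out 111111 | ==

Converged values:
  [0] 001011
  [1] 101011
  [2] 111111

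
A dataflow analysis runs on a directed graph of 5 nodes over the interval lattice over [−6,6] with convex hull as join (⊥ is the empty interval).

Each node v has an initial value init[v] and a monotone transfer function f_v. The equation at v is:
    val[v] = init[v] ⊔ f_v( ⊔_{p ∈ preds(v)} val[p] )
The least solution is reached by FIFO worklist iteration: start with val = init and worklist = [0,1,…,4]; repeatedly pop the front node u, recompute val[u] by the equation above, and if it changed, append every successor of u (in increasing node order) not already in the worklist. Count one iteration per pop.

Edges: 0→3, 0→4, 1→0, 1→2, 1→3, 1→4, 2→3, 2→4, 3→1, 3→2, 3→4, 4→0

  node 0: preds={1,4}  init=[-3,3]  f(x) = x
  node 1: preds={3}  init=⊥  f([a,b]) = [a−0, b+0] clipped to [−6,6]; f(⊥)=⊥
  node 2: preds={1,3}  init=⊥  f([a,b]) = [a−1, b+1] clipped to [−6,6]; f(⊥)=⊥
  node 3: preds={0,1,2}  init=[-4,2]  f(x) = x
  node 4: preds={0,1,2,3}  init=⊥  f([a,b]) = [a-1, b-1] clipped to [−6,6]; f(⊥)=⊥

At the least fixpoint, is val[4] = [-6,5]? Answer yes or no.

yes

Iteration log — 26 steps:
  step 1. node 0  ⊔preds=⊥  new=[-3,3]  stable
  step 2. node 1  ⊔preds=[-4,2]  new=[-4,2]  old=⊥  +wl: 0
  step 3. node 2  ⊔preds=[-4,2]  new=[-5,3]  old=⊥  +wl: 
  step 4. node 3  ⊔preds=[-5,3]  new=[-5,3]  old=[-4,2]  +wl: 1,2
  step 5. node 4  ⊔preds=[-5,3]  new=[-6,2]  old=⊥  +wl: 
  step 6. node 0  ⊔preds=[-6,2]  new=[-6,3]  old=[-3,3]  +wl: 3,4
  step 7. node 1  ⊔preds=[-5,3]  new=[-5,3]  old=[-4,2]  +wl: 0
  step 8. node 2  ⊔preds=[-5,3]  new=[-6,4]  old=[-5,3]  +wl: 
  step 9. node 3  ⊔preds=[-6,4]  new=[-6,4]  old=[-5,3]  +wl: 1,2
  step 10. node 4  ⊔preds=[-6,4]  new=[-6,3]  old=[-6,2]  +wl: 
  step 11. node 0  ⊔preds=[-6,3]  new=[-6,3]  stable
  step 12. node 1  ⊔preds=[-6,4]  new=[-6,4]  old=[-5,3]  +wl: 0,3,4
  step 13. node 2  ⊔preds=[-6,4]  new=[-6,5]  old=[-6,4]  +wl: 
  step 14. node 0  ⊔preds=[-6,4]  new=[-6,4]  old=[-6,3]  +wl: 
  step 15. node 3  ⊔preds=[-6,5]  new=[-6,5]  old=[-6,4]  +wl: 1,2
  step 16. node 4  ⊔preds=[-6,5]  new=[-6,4]  old=[-6,3]  +wl: 0
  step 17. node 1  ⊔preds=[-6,5]  new=[-6,5]  old=[-6,4]  +wl: 3,4
  step 18. node 2  ⊔preds=[-6,5]  new=[-6,6]  old=[-6,5]  +wl: 
  step 19. node 0  ⊔preds=[-6,5]  new=[-6,5]  old=[-6,4]  +wl: 
  step 20. node 3  ⊔preds=[-6,6]  new=[-6,6]  old=[-6,5]  +wl: 1,2
  step 21. node 4  ⊔preds=[-6,6]  new=[-6,5]  old=[-6,4]  +wl: 0
  step 22. node 1  ⊔preds=[-6,6]  new=[-6,6]  old=[-6,5]  +wl: 3,4
  step 23. node 2  ⊔preds=[-6,6]  new=[-6,6]  stable
  step 24. node 0  ⊔preds=[-6,6]  new=[-6,6]  old=[-6,5]  +wl: 
  step 25. node 3  ⊔preds=[-6,6]  new=[-6,6]  stable
  step 26. node 4  ⊔preds=[-6,6]  new=[-6,5]  stable

Least fixpoint reached:
  node 0: [-6,6]
  node 1: [-6,6]
  node 2: [-6,6]
  node 3: [-6,6]
  node 4: [-6,5]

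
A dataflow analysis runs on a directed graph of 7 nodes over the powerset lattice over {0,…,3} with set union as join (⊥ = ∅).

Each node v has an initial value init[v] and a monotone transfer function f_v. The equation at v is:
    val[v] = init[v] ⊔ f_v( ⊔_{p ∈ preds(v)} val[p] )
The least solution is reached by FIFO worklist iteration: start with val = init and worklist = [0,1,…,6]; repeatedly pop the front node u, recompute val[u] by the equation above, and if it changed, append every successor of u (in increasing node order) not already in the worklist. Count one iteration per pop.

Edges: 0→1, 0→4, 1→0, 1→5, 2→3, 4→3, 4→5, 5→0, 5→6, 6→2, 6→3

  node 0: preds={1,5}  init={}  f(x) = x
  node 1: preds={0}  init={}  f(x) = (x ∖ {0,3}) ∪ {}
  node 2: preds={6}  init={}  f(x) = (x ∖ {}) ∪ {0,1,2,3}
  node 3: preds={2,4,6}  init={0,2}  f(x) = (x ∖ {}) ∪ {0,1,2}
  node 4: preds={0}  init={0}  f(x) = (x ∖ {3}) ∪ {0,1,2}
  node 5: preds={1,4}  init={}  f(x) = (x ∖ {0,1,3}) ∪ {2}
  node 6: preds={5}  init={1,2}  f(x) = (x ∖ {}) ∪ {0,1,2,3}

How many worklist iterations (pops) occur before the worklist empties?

Worklist (14 pops):
  #1 pop 0: in={} → {} (no change)
  #2 pop 1: in={} → {} (no change)
  #3 pop 2: in={1,2} → {0,1,2,3} (was {}); enqueue []
  #4 pop 3: in={0,1,2,3} → {0,1,2,3} (was {0,2}); enqueue []
  #5 pop 4: in={} → {0,1,2} (was {0}); enqueue [3]
  #6 pop 5: in={0,1,2} → {2} (was {}); enqueue [0]
  #7 pop 6: in={2} → {0,1,2,3} (was {1,2}); enqueue [2]
  #8 pop 3: in={0,1,2,3} → {0,1,2,3} (no change)
  #9 pop 0: in={2} → {2} (was {}); enqueue [1,4]
  #10 pop 2: in={0,1,2,3} → {0,1,2,3} (no change)
  #11 pop 1: in={2} → {2} (was {}); enqueue [0,5]
  #12 pop 4: in={2} → {0,1,2} (no change)
  #13 pop 0: in={2} → {2} (no change)
  #14 pop 5: in={0,1,2} → {2} (no change)

Fixpoint:
  val[0] = {2}
  val[1] = {2}
  val[2] = {0,1,2,3}
  val[3] = {0,1,2,3}
  val[4] = {0,1,2}
  val[5] = {2}
  val[6] = {0,1,2,3}

14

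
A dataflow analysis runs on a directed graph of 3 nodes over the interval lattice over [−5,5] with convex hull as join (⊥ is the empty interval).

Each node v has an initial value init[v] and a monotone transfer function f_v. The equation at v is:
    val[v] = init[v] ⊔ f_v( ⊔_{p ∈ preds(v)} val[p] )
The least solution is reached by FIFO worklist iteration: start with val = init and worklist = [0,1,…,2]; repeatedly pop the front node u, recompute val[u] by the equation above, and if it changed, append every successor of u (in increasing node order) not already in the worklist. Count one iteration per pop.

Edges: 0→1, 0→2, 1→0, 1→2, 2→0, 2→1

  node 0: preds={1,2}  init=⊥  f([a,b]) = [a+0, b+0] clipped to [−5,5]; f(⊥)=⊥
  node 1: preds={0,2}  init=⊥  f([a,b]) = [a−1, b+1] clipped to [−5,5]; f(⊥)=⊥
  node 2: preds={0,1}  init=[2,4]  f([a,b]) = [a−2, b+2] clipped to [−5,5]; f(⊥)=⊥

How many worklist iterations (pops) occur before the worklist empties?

Trace (12 dequeues):
  [1] u=0 | in [2,4] | out [2,4] | prev ⊥ | push {}
  [2] u=1 | in [2,4] | out [1,5] | prev ⊥ | push {0}
  [3] u=2 | in [1,5] | out [-1,5] | prev [2,4] | push {1}
  [4] u=0 | in [-1,5] | out [-1,5] | prev [2,4] | push {2}
  [5] u=1 | in [-1,5] | out [-2,5] | prev [1,5] | push {0}
  [6] u=2 | in [-2,5] | out [-4,5] | prev [-1,5] | push {1}
  [7] u=0 | in [-4,5] | out [-4,5] | prev [-1,5] | push {2}
  [8] u=1 | in [-4,5] | out [-5,5] | prev [-2,5] | push {0}
  [9] u=2 | in [-5,5] | out [-5,5] | prev [-4,5] | push {1}
  [10] u=0 | in [-5,5] | out [-5,5] | prev [-4,5] | push {2}
  [11] u=1 | in [-5,5] | out [-5,5] | ==
  [12] u=2 | in [-5,5] | out [-5,5] | ==

Converged values:
  [0] [-5,5]
  [1] [-5,5]
  [2] [-5,5]

12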